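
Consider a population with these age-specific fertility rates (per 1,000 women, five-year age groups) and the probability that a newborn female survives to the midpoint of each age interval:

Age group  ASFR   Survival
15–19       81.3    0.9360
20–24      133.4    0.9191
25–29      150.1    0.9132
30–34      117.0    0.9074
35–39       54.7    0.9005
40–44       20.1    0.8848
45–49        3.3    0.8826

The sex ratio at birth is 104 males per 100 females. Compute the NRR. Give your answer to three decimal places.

1.255

Proportion female at birth = 100 / (100 + 104) = 0.49020.
Per-age-group product (5 × ASFR × survival probability):
  15–19: 5 × 81.3/1000 × 0.9360 = 0.38048
  20–24: 5 × 133.4/1000 × 0.9191 = 0.61304
  25–29: 5 × 150.1/1000 × 0.9132 = 0.68536
  30–34: 5 × 117.0/1000 × 0.9074 = 0.53083
  35–39: 5 × 54.7/1000 × 0.9005 = 0.24629
  40–44: 5 × 20.1/1000 × 0.8848 = 0.08892
  45–49: 5 × 3.3/1000 × 0.8826 = 0.01456
Sum = 2.55948
NRR = 0.49020 × 2.55948 = 1.25466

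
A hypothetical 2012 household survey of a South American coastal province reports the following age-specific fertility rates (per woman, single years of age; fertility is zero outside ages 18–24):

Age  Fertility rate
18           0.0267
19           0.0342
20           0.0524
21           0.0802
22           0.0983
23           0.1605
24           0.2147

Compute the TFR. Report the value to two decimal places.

0.67

Sum of ASFRs = 0.0267 + 0.0342 + 0.0524 + 0.0802 + 0.0983 + 0.1605 + 0.2147 = 0.6670
TFR = 0.667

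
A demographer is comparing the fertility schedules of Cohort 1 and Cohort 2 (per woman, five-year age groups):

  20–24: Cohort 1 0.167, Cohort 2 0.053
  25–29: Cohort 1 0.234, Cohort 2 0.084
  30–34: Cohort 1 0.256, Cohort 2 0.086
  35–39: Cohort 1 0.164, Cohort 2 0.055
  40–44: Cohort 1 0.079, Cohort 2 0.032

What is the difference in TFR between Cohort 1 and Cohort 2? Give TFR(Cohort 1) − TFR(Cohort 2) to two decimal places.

2.95

Cohort 1:
  Sum of ASFRs = 0.167 + 0.234 + 0.256 + 0.164 + 0.079 = 0.900
  TFR = 5 × 0.900 = 4.5
Cohort 2:
  Sum of ASFRs = 0.053 + 0.084 + 0.086 + 0.055 + 0.032 = 0.310
  TFR = 5 × 0.310 = 1.55
Difference = 4.5 − 1.55 = 2.95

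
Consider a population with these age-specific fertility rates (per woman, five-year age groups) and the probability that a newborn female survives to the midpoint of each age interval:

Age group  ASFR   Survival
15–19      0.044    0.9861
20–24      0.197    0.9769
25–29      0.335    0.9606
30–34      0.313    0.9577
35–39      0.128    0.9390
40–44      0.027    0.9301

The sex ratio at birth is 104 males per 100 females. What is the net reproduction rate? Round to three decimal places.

Proportion female at birth = 100 / (100 + 104) = 0.49020.
Per-age-group product (5 × ASFR × survival probability):
  15–19: 5 × 0.044 × 0.9861 = 0.21694
  20–24: 5 × 0.197 × 0.9769 = 0.96225
  25–29: 5 × 0.335 × 0.9606 = 1.60901
  30–34: 5 × 0.313 × 0.9577 = 1.49880
  35–39: 5 × 0.128 × 0.9390 = 0.60096
  40–44: 5 × 0.027 × 0.9301 = 0.12556
Sum = 5.01352
NRR = 0.49020 × 5.01352 = 2.45763

2.458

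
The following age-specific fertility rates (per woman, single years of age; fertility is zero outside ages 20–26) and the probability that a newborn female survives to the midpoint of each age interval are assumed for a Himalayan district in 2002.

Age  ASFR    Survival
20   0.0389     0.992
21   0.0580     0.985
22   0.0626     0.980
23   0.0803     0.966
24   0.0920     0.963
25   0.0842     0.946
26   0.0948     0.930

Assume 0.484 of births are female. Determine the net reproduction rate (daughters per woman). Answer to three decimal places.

Proportion female at birth = 0.484.
Each age group contributes 1 × ASFR × survival:
  20: 1 × 0.0389 × 0.992 = 0.03859
  21: 1 × 0.0580 × 0.985 = 0.05713
  22: 1 × 0.0626 × 0.980 = 0.06135
  23: 1 × 0.0803 × 0.966 = 0.07757
  24: 1 × 0.0920 × 0.963 = 0.08860
  25: 1 × 0.0842 × 0.946 = 0.07965
  26: 1 × 0.0948 × 0.930 = 0.08816
Sum = 0.49105
NRR = 0.484 × 0.49105 = 0.23767
NRR < 1, so the cohort does not fully replace itself.

0.238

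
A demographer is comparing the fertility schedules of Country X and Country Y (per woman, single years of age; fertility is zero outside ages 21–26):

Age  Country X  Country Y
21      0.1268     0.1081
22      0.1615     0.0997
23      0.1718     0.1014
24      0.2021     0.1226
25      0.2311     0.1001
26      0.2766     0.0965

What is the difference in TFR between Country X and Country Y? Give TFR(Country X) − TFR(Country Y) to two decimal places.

0.54

Country X:
  Sum of ASFRs = 0.1268 + 0.1615 + 0.1718 + 0.2021 + 0.2311 + 0.2766 = 1.1699
  TFR = 1.1699
Country Y:
  Sum of ASFRs = 0.1081 + 0.0997 + 0.1014 + 0.1226 + 0.1001 + 0.0965 = 0.6284
  TFR = 0.6284
Difference = 1.1699 − 0.6284 = 0.5415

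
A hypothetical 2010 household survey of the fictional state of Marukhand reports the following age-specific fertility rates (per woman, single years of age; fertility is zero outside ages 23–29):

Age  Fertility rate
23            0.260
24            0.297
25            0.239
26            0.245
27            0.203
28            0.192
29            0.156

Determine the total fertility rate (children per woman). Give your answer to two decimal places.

1.59

Sum of ASFRs = 0.260 + 0.297 + 0.239 + 0.245 + 0.203 + 0.192 + 0.156 = 1.592
TFR = 1.592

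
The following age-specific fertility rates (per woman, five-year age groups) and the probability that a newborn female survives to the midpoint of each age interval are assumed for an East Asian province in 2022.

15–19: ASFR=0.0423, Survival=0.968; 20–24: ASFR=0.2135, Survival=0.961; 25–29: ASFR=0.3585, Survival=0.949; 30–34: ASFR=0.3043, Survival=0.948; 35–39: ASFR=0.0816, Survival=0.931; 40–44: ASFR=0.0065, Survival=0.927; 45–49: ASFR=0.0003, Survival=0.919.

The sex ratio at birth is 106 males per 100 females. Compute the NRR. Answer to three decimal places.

2.323

Proportion female at birth = 100 / (100 + 106) = 0.48544.
Survival-weighted fertility by age (5·fₓ·Sₓ):
  15–19: 5 × 0.0423 × 0.968 = 0.20473
  20–24: 5 × 0.2135 × 0.961 = 1.02587
  25–29: 5 × 0.3585 × 0.949 = 1.70108
  30–34: 5 × 0.3043 × 0.948 = 1.44238
  35–39: 5 × 0.0816 × 0.931 = 0.37985
  40–44: 5 × 0.0065 × 0.927 = 0.03013
  45–49: 5 × 0.0003 × 0.919 = 0.00138
Sum = 4.78542
NRR = 0.48544 × 4.78542 = 2.32303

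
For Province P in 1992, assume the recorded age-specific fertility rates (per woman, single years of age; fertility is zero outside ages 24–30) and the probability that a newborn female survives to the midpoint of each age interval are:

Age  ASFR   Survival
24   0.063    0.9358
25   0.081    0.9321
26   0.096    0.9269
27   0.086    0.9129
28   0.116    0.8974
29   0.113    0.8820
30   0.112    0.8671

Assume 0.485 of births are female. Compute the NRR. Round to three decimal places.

Proportion female at birth = 0.485.
Weighting each age-specific rate by interval width and survival:
  24: 1 × 0.063 × 0.9358 = 0.05896
  25: 1 × 0.081 × 0.9321 = 0.07550
  26: 1 × 0.096 × 0.9269 = 0.08898
  27: 1 × 0.086 × 0.9129 = 0.07851
  28: 1 × 0.116 × 0.8974 = 0.10410
  29: 1 × 0.113 × 0.8820 = 0.09967
  30: 1 × 0.112 × 0.8671 = 0.09712
Sum = 0.60284
NRR = 0.485 × 0.60284 = 0.29238

0.292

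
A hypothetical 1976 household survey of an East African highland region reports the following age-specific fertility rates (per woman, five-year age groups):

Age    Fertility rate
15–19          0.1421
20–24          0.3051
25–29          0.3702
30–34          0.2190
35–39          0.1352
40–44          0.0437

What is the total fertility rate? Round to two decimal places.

6.08

Sum of ASFRs = 0.1421 + 0.3051 + 0.3702 + 0.2190 + 0.1352 + 0.0437 = 1.2153
TFR = 5 × 1.2153 = 6.0765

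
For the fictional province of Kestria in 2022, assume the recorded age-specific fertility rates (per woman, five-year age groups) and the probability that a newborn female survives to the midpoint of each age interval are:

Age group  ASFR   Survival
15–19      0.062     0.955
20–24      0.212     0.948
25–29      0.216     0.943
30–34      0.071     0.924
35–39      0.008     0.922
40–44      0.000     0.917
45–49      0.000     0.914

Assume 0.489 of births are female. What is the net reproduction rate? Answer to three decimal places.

1.313

Proportion female at birth = 0.489.
Each age group contributes 5 × ASFR × survival:
  15–19: 5 × 0.062 × 0.955 = 0.29605
  20–24: 5 × 0.212 × 0.948 = 1.00488
  25–29: 5 × 0.216 × 0.943 = 1.01844
  30–34: 5 × 0.071 × 0.924 = 0.32802
  35–39: 5 × 0.008 × 0.922 = 0.03688
  40–44: 5 × 0.000 × 0.917 = 0.00000
  45–49: 5 × 0.000 × 0.914 = 0.00000
Sum = 2.68427
NRR = 0.489 × 2.68427 = 1.31261
An NRR exceeding 1 indicates intrinsic growth under these rates.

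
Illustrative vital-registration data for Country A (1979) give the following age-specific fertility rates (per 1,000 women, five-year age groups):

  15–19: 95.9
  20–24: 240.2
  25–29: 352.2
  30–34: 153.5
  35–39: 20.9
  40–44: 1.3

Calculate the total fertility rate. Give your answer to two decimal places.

Sum of ASFRs = 95.9 + 240.2 + 352.2 + 153.5 + 20.9 + 1.3 = 864.0
TFR = 5 × 864.0 / 1000 = 4.32

4.32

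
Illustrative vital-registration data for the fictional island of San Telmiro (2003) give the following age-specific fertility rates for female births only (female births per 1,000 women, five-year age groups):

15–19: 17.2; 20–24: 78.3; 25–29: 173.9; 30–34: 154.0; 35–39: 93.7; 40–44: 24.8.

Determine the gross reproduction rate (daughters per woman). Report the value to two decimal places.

2.71

Sum of female ASFRs = 17.2 + 78.3 + 173.9 + 154.0 + 93.7 + 24.8 = 541.9
GRR = 5 × 541.9 / 1000 = 2.7095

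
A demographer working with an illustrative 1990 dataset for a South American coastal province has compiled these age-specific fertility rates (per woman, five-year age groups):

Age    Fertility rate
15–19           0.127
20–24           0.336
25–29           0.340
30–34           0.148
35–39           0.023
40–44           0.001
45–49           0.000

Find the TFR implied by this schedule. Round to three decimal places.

Sum of ASFRs = 0.127 + 0.336 + 0.340 + 0.148 + 0.023 + 0.001 + 0.000 = 0.975
TFR = 5 × 0.975 = 4.875

4.875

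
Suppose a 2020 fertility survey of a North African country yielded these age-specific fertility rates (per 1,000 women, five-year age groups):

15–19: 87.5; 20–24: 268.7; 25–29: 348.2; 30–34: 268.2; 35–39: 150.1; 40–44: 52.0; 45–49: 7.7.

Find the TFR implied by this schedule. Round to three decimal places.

5.912

Sum of ASFRs = 87.5 + 268.7 + 348.2 + 268.2 + 150.1 + 52.0 + 7.7 = 1182.4
TFR = 5 × 1182.4 / 1000 = 5.912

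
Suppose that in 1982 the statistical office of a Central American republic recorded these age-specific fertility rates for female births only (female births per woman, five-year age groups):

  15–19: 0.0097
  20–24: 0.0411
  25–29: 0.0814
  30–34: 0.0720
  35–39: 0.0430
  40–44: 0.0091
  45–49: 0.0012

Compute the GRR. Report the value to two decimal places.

1.29

Sum of female ASFRs = 0.0097 + 0.0411 + 0.0814 + 0.0720 + 0.0430 + 0.0091 + 0.0012 = 0.2575
GRR = 5 × 0.2575 = 1.2875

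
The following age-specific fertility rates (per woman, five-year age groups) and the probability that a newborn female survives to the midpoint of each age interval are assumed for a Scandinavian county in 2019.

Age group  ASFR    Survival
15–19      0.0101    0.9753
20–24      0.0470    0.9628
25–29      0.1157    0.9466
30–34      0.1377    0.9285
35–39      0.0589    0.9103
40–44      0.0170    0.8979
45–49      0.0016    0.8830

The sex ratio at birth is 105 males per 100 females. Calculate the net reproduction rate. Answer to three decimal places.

Proportion female at birth = 100 / (100 + 105) = 0.48780.
Each age group contributes 5 × ASFR × survival:
  15–19: 5 × 0.0101 × 0.9753 = 0.04925
  20–24: 5 × 0.0470 × 0.9628 = 0.22626
  25–29: 5 × 0.1157 × 0.9466 = 0.54761
  30–34: 5 × 0.1377 × 0.9285 = 0.63927
  35–39: 5 × 0.0589 × 0.9103 = 0.26808
  40–44: 5 × 0.0170 × 0.8979 = 0.07632
  45–49: 5 × 0.0016 × 0.8830 = 0.00706
Sum = 1.81385
NRR = 0.48780 × 1.81385 = 0.88480

0.885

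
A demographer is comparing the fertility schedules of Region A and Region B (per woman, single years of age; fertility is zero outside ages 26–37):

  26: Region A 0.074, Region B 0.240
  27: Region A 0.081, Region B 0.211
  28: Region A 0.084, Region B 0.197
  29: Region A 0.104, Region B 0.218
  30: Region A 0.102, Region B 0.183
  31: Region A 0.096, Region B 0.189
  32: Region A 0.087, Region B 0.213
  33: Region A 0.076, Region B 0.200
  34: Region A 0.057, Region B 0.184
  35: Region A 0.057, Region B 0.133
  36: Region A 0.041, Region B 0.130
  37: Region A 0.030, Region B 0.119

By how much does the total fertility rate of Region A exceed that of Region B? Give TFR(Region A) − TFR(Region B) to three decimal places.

-1.328

Region A:
  Sum of ASFRs = 0.074 + 0.081 + 0.084 + 0.104 + 0.102 + 0.096 + 0.087 + 0.076 + 0.057 + 0.057 + 0.041 + 0.030 = 0.889
  TFR = 0.889
Region B:
  Sum of ASFRs = 0.240 + 0.211 + 0.197 + 0.218 + 0.183 + 0.189 + 0.213 + 0.200 + 0.184 + 0.133 + 0.130 + 0.119 = 2.217
  TFR = 2.217
Difference = 0.889 − 2.217 = -1.328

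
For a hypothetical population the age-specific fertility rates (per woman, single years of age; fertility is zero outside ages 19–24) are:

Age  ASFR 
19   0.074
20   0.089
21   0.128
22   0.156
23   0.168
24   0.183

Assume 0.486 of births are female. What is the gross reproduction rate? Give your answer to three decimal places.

Proportion female at birth = 0.486.
Sum of ASFRs = 0.074 + 0.089 + 0.128 + 0.156 + 0.168 + 0.183 = 0.798
TFR = 0.798
GRR = 0.486 × 0.798 = 0.38783

0.388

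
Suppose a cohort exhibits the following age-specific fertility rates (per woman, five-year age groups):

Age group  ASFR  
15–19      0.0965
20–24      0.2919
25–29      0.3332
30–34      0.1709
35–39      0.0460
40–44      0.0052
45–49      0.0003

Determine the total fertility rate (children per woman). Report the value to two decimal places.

Sum of ASFRs = 0.0965 + 0.2919 + 0.3332 + 0.1709 + 0.0460 + 0.0052 + 0.0003 = 0.9440
TFR = 5 × 0.9440 = 4.72

4.72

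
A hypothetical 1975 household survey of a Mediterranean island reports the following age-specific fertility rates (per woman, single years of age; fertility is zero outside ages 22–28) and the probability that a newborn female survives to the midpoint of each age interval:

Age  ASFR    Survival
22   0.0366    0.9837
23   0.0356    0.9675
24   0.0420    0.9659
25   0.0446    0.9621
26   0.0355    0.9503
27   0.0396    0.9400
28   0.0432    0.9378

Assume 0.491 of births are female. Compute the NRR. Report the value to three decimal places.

0.130

Proportion female at birth = 0.491.
Each age group contributes 1 × ASFR × survival:
  22: 1 × 0.0366 × 0.9837 = 0.03600
  23: 1 × 0.0356 × 0.9675 = 0.03444
  24: 1 × 0.0420 × 0.9659 = 0.04057
  25: 1 × 0.0446 × 0.9621 = 0.04291
  26: 1 × 0.0355 × 0.9503 = 0.03374
  27: 1 × 0.0396 × 0.9400 = 0.03722
  28: 1 × 0.0432 × 0.9378 = 0.04051
Sum = 0.26539
NRR = 0.491 × 0.26539 = 0.13031
With NRR below 1 the population is below replacement fertility.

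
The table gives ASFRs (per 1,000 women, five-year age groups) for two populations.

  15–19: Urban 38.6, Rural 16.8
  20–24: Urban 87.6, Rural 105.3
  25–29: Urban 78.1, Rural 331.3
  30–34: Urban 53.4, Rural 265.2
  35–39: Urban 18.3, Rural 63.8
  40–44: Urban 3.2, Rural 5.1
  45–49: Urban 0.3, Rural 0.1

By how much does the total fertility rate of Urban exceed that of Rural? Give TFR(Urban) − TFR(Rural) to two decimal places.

-2.54

Urban:
  Sum of ASFRs = 38.6 + 87.6 + 78.1 + 53.4 + 18.3 + 3.2 + 0.3 = 279.5
  TFR = 5 × 279.5 / 1000 = 1.3975
Rural:
  Sum of ASFRs = 16.8 + 105.3 + 331.3 + 265.2 + 63.8 + 5.1 + 0.1 = 787.6
  TFR = 5 × 787.6 / 1000 = 3.938
Difference = 1.3975 − 3.938 = -2.5405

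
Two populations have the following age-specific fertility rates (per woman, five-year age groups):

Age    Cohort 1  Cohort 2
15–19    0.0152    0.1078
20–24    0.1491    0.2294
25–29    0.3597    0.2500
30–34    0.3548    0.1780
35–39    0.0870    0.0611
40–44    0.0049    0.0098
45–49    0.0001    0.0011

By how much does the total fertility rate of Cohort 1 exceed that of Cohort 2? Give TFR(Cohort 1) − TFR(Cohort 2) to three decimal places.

0.668

Cohort 1:
  Sum of ASFRs = 0.0152 + 0.1491 + 0.3597 + 0.3548 + 0.0870 + 0.0049 + 0.0001 = 0.9708
  TFR = 5 × 0.9708 = 4.854
Cohort 2:
  Sum of ASFRs = 0.1078 + 0.2294 + 0.2500 + 0.1780 + 0.0611 + 0.0098 + 0.0011 = 0.8372
  TFR = 5 × 0.8372 = 4.186
Difference = 4.854 − 4.186 = 0.668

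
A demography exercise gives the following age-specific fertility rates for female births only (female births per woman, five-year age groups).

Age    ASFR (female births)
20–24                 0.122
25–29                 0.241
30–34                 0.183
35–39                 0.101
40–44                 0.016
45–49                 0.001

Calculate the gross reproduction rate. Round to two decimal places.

3.32

Sum of female ASFRs = 0.122 + 0.241 + 0.183 + 0.101 + 0.016 + 0.001 = 0.664
GRR = 5 × 0.664 = 3.32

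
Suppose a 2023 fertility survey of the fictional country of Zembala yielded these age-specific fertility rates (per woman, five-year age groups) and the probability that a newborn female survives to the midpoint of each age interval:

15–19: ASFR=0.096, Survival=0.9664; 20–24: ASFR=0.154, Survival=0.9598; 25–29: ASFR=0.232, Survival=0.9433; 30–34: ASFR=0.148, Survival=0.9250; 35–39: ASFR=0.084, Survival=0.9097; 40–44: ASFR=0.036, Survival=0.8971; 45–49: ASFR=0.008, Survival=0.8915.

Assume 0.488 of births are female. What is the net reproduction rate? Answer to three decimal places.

1.738

Proportion female at birth = 0.488.
Each age group contributes 5 × ASFR × survival:
  15–19: 5 × 0.096 × 0.9664 = 0.46387
  20–24: 5 × 0.154 × 0.9598 = 0.73905
  25–29: 5 × 0.232 × 0.9433 = 1.09423
  30–34: 5 × 0.148 × 0.9250 = 0.68450
  35–39: 5 × 0.084 × 0.9097 = 0.38207
  40–44: 5 × 0.036 × 0.8971 = 0.16148
  45–49: 5 × 0.008 × 0.8915 = 0.03566
Sum = 3.56086
NRR = 0.488 × 3.56086 = 1.73770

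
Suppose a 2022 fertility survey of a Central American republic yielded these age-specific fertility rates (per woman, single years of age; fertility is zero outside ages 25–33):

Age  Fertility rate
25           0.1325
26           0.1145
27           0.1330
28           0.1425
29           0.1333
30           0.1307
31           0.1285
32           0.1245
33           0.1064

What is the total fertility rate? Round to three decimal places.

1.146

Sum of ASFRs = 0.1325 + 0.1145 + 0.1330 + 0.1425 + 0.1333 + 0.1307 + 0.1285 + 0.1245 + 0.1064 = 1.1459
TFR = 1.1459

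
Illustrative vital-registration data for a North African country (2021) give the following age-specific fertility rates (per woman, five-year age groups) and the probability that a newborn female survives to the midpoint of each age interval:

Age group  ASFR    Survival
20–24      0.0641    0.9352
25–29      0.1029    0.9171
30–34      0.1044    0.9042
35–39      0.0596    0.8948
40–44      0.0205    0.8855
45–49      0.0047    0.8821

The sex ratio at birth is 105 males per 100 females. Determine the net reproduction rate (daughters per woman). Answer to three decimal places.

0.791

Proportion female at birth = 100 / (100 + 105) = 0.48780.
Per-age-group product (5 × ASFR × survival probability):
  20–24: 5 × 0.0641 × 0.9352 = 0.29973
  25–29: 5 × 0.1029 × 0.9171 = 0.47185
  30–34: 5 × 0.1044 × 0.9042 = 0.47199
  35–39: 5 × 0.0596 × 0.8948 = 0.26665
  40–44: 5 × 0.0205 × 0.8855 = 0.09076
  45–49: 5 × 0.0047 × 0.8821 = 0.02073
Sum = 1.62171
NRR = 0.48780 × 1.62171 = 0.79107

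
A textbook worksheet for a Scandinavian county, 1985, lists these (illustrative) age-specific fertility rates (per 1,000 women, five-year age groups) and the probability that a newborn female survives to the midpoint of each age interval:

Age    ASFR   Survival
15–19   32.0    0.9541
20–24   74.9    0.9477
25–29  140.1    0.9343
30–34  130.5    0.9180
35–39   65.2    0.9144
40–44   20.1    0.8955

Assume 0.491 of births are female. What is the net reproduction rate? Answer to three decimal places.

Proportion female at birth = 0.491.
Weighting each age-specific rate by interval width and survival:
  15–19: 5 × 32.0/1000 × 0.9541 = 0.15266
  20–24: 5 × 74.9/1000 × 0.9477 = 0.35491
  25–29: 5 × 140.1/1000 × 0.9343 = 0.65448
  30–34: 5 × 130.5/1000 × 0.9180 = 0.59900
  35–39: 5 × 65.2/1000 × 0.9144 = 0.29809
  40–44: 5 × 20.1/1000 × 0.8955 = 0.09000
Sum = 2.14914
NRR = 0.491 × 2.14914 = 1.05523

1.055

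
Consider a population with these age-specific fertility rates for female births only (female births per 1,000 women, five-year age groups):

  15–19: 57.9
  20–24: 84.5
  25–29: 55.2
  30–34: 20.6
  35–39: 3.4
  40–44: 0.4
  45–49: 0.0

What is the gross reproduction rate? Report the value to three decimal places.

1.110

Sum of female ASFRs = 57.9 + 84.5 + 55.2 + 20.6 + 3.4 + 0.4 + 0.0 = 222.0
GRR = 5 × 222.0 / 1000 = 1.11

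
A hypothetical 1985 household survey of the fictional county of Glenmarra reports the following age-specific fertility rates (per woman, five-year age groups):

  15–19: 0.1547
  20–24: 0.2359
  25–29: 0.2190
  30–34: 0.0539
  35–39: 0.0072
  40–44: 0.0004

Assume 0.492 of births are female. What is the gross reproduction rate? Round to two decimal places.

1.65

Proportion female at birth = 0.492.
Sum of ASFRs = 0.1547 + 0.2359 + 0.2190 + 0.0539 + 0.0072 + 0.0004 = 0.6711
TFR = 5 × 0.6711 = 3.3555
GRR = 0.492 × 3.3555 = 1.65091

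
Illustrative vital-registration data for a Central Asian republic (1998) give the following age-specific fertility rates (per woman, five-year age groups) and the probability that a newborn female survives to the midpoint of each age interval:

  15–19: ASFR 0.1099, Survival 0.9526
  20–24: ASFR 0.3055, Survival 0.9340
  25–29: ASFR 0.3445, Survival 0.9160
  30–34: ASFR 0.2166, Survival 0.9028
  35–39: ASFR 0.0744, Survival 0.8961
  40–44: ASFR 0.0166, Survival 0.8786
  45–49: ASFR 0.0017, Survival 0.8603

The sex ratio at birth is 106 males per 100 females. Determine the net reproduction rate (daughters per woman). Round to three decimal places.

2.388

Proportion female at birth = 100 / (100 + 106) = 0.48544.
Survival-weighted fertility by age (5·fₓ·Sₓ):
  15–19: 5 × 0.1099 × 0.9526 = 0.52345
  20–24: 5 × 0.3055 × 0.9340 = 1.42669
  25–29: 5 × 0.3445 × 0.9160 = 1.57781
  30–34: 5 × 0.2166 × 0.9028 = 0.97773
  35–39: 5 × 0.0744 × 0.8961 = 0.33335
  40–44: 5 × 0.0166 × 0.8786 = 0.07292
  45–49: 5 × 0.0017 × 0.8603 = 0.00731
Sum = 4.91926
NRR = 0.48544 × 4.91926 = 2.38801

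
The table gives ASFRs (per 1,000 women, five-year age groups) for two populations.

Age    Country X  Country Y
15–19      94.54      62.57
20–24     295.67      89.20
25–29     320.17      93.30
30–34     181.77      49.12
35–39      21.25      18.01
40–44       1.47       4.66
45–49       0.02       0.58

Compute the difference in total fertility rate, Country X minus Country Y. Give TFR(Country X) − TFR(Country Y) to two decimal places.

2.99

Country X:
  Sum of ASFRs = 94.54 + 295.67 + 320.17 + 181.77 + 21.25 + 1.47 + 0.02 = 914.89
  TFR = 5 × 914.89 / 1000 = 4.57445
Country Y:
  Sum of ASFRs = 62.57 + 89.20 + 93.30 + 49.12 + 18.01 + 4.66 + 0.58 = 317.44
  TFR = 5 × 317.44 / 1000 = 1.5872
Difference = 4.57445 − 1.5872 = 2.98725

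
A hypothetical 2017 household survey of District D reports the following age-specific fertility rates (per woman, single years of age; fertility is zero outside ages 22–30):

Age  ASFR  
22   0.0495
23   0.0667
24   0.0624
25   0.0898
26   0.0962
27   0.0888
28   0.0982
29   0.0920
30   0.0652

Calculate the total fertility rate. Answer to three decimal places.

0.709

Sum of ASFRs = 0.0495 + 0.0667 + 0.0624 + 0.0898 + 0.0962 + 0.0888 + 0.0982 + 0.0920 + 0.0652 = 0.7088
TFR = 0.7088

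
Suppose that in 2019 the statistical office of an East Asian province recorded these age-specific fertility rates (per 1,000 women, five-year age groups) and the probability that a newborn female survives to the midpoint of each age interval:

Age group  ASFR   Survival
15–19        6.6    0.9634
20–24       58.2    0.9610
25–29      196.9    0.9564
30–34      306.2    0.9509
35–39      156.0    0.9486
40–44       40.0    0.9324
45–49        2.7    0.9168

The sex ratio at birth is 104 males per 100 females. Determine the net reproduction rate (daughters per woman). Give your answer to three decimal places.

1.788

Proportion female at birth = 100 / (100 + 104) = 0.49020.
Each age group contributes 5 × ASFR × survival:
  15–19: 5 × 6.6/1000 × 0.9634 = 0.03179
  20–24: 5 × 58.2/1000 × 0.9610 = 0.27965
  25–29: 5 × 196.9/1000 × 0.9564 = 0.94158
  30–34: 5 × 306.2/1000 × 0.9509 = 1.45583
  35–39: 5 × 156.0/1000 × 0.9486 = 0.73991
  40–44: 5 × 40.0/1000 × 0.9324 = 0.18648
  45–49: 5 × 2.7/1000 × 0.9168 = 0.01238
Sum = 3.64762
NRR = 0.49020 × 3.64762 = 1.78806
An NRR exceeding 1 indicates intrinsic growth under these rates.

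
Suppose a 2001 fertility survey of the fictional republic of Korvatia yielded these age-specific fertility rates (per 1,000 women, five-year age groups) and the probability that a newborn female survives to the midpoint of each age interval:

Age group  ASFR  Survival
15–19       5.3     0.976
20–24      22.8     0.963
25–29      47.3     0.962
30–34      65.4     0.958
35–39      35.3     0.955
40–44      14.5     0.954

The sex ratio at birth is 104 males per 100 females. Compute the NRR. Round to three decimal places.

0.448

Proportion female at birth = 100 / (100 + 104) = 0.49020.
Survival-weighted fertility by age (5·fₓ·Sₓ):
  15–19: 5 × 5.3/1000 × 0.976 = 0.02586
  20–24: 5 × 22.8/1000 × 0.963 = 0.10978
  25–29: 5 × 47.3/1000 × 0.962 = 0.22751
  30–34: 5 × 65.4/1000 × 0.958 = 0.31327
  35–39: 5 × 35.3/1000 × 0.955 = 0.16856
  40–44: 5 × 14.5/1000 × 0.954 = 0.06917
Sum = 0.91415
NRR = 0.49020 × 0.91415 = 0.44812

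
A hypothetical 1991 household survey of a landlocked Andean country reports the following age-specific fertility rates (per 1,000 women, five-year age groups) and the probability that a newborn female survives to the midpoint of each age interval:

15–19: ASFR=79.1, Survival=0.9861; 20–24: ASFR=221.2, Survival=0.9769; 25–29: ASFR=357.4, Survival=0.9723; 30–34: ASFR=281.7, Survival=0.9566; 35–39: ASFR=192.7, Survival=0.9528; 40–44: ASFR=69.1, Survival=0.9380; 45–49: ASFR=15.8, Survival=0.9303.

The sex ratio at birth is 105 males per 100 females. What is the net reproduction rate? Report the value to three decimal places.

Proportion female at birth = 100 / (100 + 105) = 0.48780.
Survival-weighted fertility by age (5·fₓ·Sₓ):
  15–19: 5 × 79.1/1000 × 0.9861 = 0.39000
  20–24: 5 × 221.2/1000 × 0.9769 = 1.08045
  25–29: 5 × 357.4/1000 × 0.9723 = 1.73750
  30–34: 5 × 281.7/1000 × 0.9566 = 1.34737
  35–39: 5 × 192.7/1000 × 0.9528 = 0.91802
  40–44: 5 × 69.1/1000 × 0.9380 = 0.32408
  45–49: 5 × 15.8/1000 × 0.9303 = 0.07349
Sum = 5.87091
NRR = 0.48780 × 5.87091 = 2.86383
NRR > 1, so each generation more than replaces itself.

2.864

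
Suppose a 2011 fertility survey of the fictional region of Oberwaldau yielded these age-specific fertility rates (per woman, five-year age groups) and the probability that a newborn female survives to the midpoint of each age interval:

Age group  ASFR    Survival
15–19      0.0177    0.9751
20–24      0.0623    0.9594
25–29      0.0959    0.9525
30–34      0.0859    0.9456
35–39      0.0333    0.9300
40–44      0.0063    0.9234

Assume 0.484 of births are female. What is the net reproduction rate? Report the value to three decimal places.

Proportion female at birth = 0.484.
Each age group contributes 5 × ASFR × survival:
  15–19: 5 × 0.0177 × 0.9751 = 0.08630
  20–24: 5 × 0.0623 × 0.9594 = 0.29885
  25–29: 5 × 0.0959 × 0.9525 = 0.45672
  30–34: 5 × 0.0859 × 0.9456 = 0.40614
  35–39: 5 × 0.0333 × 0.9300 = 0.15485
  40–44: 5 × 0.0063 × 0.9234 = 0.02909
Sum = 1.43195
NRR = 0.484 × 1.43195 = 0.69306
An NRR under 1 implies long-run decline under these rates.

0.693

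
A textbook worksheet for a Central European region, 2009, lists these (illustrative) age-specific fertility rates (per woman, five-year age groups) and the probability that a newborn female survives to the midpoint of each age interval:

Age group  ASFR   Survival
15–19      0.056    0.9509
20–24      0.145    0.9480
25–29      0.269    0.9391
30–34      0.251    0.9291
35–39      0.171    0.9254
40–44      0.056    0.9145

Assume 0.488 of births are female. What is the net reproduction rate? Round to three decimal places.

2.162

Proportion female at birth = 0.488.
Per-age-group product (5 × ASFR × survival probability):
  15–19: 5 × 0.056 × 0.9509 = 0.26625
  20–24: 5 × 0.145 × 0.9480 = 0.68730
  25–29: 5 × 0.269 × 0.9391 = 1.26309
  30–34: 5 × 0.251 × 0.9291 = 1.16602
  35–39: 5 × 0.171 × 0.9254 = 0.79122
  40–44: 5 × 0.056 × 0.9145 = 0.25606
Sum = 4.42994
NRR = 0.488 × 4.42994 = 2.16181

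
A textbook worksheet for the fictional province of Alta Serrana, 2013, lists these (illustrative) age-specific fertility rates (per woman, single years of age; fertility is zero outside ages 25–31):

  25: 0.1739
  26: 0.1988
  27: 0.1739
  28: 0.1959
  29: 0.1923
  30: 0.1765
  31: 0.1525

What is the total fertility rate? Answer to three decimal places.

Sum of ASFRs = 0.1739 + 0.1988 + 0.1739 + 0.1959 + 0.1923 + 0.1765 + 0.1525 = 1.2638
TFR = 1.2638

1.264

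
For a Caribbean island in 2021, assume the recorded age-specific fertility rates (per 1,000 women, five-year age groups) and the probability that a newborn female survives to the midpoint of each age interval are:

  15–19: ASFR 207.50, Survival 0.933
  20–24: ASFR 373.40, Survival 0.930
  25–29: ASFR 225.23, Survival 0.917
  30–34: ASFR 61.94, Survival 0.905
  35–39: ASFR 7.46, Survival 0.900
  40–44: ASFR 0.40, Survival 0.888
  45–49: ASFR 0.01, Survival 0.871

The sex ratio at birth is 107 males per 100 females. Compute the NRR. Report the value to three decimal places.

Proportion female at birth = 100 / (100 + 107) = 0.48309.
Weighting each age-specific rate by interval width and survival:
  15–19: 5 × 207.50/1000 × 0.933 = 0.96799
  20–24: 5 × 373.40/1000 × 0.930 = 1.73631
  25–29: 5 × 225.23/1000 × 0.917 = 1.03268
  30–34: 5 × 61.94/1000 × 0.905 = 0.28028
  35–39: 5 × 7.46/1000 × 0.900 = 0.03357
  40–44: 5 × 0.40/1000 × 0.888 = 0.00178
  45–49: 5 × 0.01/1000 × 0.871 = 0.00004
Sum = 4.05265
NRR = 0.48309 × 4.05265 = 1.95779
With NRR above 1 the population is above replacement fertility.

1.958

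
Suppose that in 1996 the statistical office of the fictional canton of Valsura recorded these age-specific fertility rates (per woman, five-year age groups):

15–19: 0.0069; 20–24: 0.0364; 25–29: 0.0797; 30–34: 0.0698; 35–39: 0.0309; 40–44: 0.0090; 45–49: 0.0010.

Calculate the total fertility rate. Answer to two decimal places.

Sum of ASFRs = 0.0069 + 0.0364 + 0.0797 + 0.0698 + 0.0309 + 0.0090 + 0.0010 = 0.2337
TFR = 5 × 0.2337 = 1.1685

1.17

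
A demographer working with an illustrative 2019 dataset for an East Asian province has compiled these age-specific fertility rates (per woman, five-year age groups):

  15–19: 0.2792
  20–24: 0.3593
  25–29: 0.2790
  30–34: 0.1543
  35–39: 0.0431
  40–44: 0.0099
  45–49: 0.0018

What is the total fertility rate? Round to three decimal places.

5.633

Sum of ASFRs = 0.2792 + 0.3593 + 0.2790 + 0.1543 + 0.0431 + 0.0099 + 0.0018 = 1.1266
TFR = 5 × 1.1266 = 5.633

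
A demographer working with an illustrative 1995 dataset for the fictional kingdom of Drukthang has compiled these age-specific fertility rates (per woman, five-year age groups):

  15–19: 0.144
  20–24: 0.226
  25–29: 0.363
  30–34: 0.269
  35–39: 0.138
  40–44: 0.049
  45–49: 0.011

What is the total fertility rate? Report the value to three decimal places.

6.000

Sum of ASFRs = 0.144 + 0.226 + 0.363 + 0.269 + 0.138 + 0.049 + 0.011 = 1.200
TFR = 5 × 1.200 = 6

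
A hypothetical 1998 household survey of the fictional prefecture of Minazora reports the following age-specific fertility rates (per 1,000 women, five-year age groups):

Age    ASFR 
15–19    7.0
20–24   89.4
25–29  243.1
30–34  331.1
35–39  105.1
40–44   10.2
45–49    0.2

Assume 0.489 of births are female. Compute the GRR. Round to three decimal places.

Proportion female at birth = 0.489.
Sum of ASFRs = 7.0 + 89.4 + 243.1 + 331.1 + 105.1 + 10.2 + 0.2 = 786.1
TFR = 5 × 786.1 / 1000 = 3.9305
GRR = 0.489 × 3.9305 = 1.92201

1.922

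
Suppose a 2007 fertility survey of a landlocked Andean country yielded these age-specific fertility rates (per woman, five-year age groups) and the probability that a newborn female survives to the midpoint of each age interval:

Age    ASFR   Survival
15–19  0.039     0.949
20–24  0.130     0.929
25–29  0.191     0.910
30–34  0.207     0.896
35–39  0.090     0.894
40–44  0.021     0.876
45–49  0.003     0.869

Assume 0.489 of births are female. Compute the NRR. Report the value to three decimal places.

Proportion female at birth = 0.489.
Survival-weighted fertility by age (5·fₓ·Sₓ):
  15–19: 5 × 0.039 × 0.949 = 0.18506
  20–24: 5 × 0.130 × 0.929 = 0.60385
  25–29: 5 × 0.191 × 0.910 = 0.86905
  30–34: 5 × 0.207 × 0.896 = 0.92736
  35–39: 5 × 0.090 × 0.894 = 0.40230
  40–44: 5 × 0.021 × 0.876 = 0.09198
  45–49: 5 × 0.003 × 0.869 = 0.01304
Sum = 3.09264
NRR = 0.489 × 3.09264 = 1.51230

1.512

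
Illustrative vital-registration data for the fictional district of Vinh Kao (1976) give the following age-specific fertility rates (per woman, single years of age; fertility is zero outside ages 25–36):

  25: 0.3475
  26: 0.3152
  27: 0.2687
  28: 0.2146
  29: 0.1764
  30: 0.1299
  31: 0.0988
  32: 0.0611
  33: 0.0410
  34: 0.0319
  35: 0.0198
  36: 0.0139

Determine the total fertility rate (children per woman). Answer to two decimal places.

1.72

Sum of ASFRs = 0.3475 + 0.3152 + 0.2687 + 0.2146 + 0.1764 + 0.1299 + 0.0988 + 0.0611 + 0.0410 + 0.0319 + 0.0198 + 0.0139 = 1.7188
TFR = 1.7188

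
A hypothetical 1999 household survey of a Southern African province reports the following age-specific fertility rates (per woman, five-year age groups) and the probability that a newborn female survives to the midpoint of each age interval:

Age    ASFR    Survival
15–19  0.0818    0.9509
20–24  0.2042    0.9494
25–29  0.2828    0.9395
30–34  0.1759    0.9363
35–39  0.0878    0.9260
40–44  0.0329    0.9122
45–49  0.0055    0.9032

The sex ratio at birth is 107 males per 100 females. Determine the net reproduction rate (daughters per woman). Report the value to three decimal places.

1.977

Proportion female at birth = 100 / (100 + 107) = 0.48309.
Survival-weighted fertility by age (5·fₓ·Sₓ):
  15–19: 5 × 0.0818 × 0.9509 = 0.38892
  20–24: 5 × 0.2042 × 0.9494 = 0.96934
  25–29: 5 × 0.2828 × 0.9395 = 1.32845
  30–34: 5 × 0.1759 × 0.9363 = 0.82348
  35–39: 5 × 0.0878 × 0.9260 = 0.40651
  40–44: 5 × 0.0329 × 0.9122 = 0.15006
  45–49: 5 × 0.0055 × 0.9032 = 0.02484
Sum = 4.09160
NRR = 0.48309 × 4.09160 = 1.97661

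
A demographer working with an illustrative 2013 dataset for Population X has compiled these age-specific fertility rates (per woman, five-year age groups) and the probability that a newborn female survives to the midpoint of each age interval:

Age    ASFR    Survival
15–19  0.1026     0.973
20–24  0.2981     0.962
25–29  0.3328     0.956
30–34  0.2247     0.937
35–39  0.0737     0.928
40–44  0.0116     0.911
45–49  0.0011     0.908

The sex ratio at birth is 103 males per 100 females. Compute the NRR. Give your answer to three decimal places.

Proportion female at birth = 100 / (100 + 103) = 0.49261.
Per-age-group product (5 × ASFR × survival probability):
  15–19: 5 × 0.1026 × 0.973 = 0.49915
  20–24: 5 × 0.2981 × 0.962 = 1.43386
  25–29: 5 × 0.3328 × 0.956 = 1.59078
  30–34: 5 × 0.2247 × 0.937 = 1.05272
  35–39: 5 × 0.0737 × 0.928 = 0.34197
  40–44: 5 × 0.0116 × 0.911 = 0.05284
  45–49: 5 × 0.0011 × 0.908 = 0.00499
Sum = 4.97631
NRR = 0.49261 × 4.97631 = 2.45138

2.451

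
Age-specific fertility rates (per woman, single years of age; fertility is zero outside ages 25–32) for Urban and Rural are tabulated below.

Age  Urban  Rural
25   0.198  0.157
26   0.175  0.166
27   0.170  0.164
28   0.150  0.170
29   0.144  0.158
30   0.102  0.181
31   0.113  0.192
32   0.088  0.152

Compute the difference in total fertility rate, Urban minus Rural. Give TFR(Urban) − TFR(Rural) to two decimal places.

-0.20

Urban:
  Sum of ASFRs = 0.198 + 0.175 + 0.170 + 0.150 + 0.144 + 0.102 + 0.113 + 0.088 = 1.140
  TFR = 1.14
Rural:
  Sum of ASFRs = 0.157 + 0.166 + 0.164 + 0.170 + 0.158 + 0.181 + 0.192 + 0.152 = 1.340
  TFR = 1.34
Difference = 1.14 − 1.34 = -0.2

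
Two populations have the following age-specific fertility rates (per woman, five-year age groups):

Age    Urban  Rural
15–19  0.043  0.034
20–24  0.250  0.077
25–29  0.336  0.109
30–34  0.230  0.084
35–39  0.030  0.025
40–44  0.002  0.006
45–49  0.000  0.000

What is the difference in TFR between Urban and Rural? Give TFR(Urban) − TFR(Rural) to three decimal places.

Urban:
  Sum of ASFRs = 0.043 + 0.250 + 0.336 + 0.230 + 0.030 + 0.002 + 0.000 = 0.891
  TFR = 5 × 0.891 = 4.455
Rural:
  Sum of ASFRs = 0.034 + 0.077 + 0.109 + 0.084 + 0.025 + 0.006 + 0.000 = 0.335
  TFR = 5 × 0.335 = 1.675
Difference = 4.455 − 1.675 = 2.78

2.780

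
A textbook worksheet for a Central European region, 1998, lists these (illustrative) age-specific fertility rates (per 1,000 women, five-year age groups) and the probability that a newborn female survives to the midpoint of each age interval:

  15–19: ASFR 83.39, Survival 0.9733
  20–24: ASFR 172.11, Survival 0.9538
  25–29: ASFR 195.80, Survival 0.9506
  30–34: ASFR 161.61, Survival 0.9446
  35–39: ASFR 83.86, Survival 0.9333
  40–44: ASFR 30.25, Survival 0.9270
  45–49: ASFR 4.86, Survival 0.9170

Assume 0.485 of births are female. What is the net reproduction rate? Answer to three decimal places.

Proportion female at birth = 0.485.
Each age group contributes 5 × ASFR × survival:
  15–19: 5 × 83.39/1000 × 0.9733 = 0.40582
  20–24: 5 × 172.11/1000 × 0.9538 = 0.82079
  25–29: 5 × 195.80/1000 × 0.9506 = 0.93064
  30–34: 5 × 161.61/1000 × 0.9446 = 0.76328
  35–39: 5 × 83.86/1000 × 0.9333 = 0.39133
  40–44: 5 × 30.25/1000 × 0.9270 = 0.14021
  45–49: 5 × 4.86/1000 × 0.9170 = 0.02228
Sum = 3.47435
NRR = 0.485 × 3.47435 = 1.68506

1.685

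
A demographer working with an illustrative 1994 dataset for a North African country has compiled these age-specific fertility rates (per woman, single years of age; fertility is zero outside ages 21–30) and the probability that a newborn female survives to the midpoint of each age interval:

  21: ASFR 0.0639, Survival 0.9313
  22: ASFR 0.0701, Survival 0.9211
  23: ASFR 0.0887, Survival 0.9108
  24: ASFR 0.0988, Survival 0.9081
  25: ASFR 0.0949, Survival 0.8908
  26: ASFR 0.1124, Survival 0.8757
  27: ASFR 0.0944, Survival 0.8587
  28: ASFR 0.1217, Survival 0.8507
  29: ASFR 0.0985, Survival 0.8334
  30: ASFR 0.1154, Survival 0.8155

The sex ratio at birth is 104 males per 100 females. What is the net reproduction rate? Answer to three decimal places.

Proportion female at birth = 100 / (100 + 104) = 0.49020.
Each age group contributes 1 × ASFR × survival:
  21: 1 × 0.0639 × 0.9313 = 0.05951
  22: 1 × 0.0701 × 0.9211 = 0.06457
  23: 1 × 0.0887 × 0.9108 = 0.08079
  24: 1 × 0.0988 × 0.9081 = 0.08972
  25: 1 × 0.0949 × 0.8908 = 0.08454
  26: 1 × 0.1124 × 0.8757 = 0.09843
  27: 1 × 0.0944 × 0.8587 = 0.08106
  28: 1 × 0.1217 × 0.8507 = 0.10353
  29: 1 × 0.0985 × 0.8334 = 0.08209
  30: 1 × 0.1154 × 0.8155 = 0.09411
Sum = 0.83835
NRR = 0.49020 × 0.83835 = 0.41096
An NRR under 1 implies long-run decline under these rates.

0.411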